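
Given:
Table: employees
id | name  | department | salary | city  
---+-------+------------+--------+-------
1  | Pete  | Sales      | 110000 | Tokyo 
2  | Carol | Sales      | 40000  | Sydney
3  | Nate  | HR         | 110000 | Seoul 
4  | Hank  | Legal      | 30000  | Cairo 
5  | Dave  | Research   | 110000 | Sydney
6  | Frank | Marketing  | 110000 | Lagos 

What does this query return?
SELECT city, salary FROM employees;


Projecting columns: city, salary

6 rows:
Tokyo, 110000
Sydney, 40000
Seoul, 110000
Cairo, 30000
Sydney, 110000
Lagos, 110000


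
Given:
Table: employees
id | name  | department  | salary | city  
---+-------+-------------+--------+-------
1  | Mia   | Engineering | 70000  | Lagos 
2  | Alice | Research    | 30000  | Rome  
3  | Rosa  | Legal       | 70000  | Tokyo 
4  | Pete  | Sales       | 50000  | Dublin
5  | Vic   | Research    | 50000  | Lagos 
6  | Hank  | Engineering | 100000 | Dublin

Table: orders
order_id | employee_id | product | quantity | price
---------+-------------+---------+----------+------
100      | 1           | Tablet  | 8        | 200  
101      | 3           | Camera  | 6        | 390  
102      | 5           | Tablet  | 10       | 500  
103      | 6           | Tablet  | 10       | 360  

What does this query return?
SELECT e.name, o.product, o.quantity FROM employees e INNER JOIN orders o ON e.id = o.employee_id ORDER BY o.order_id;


Joining employees.id = orders.employee_id:
  employee Mia (id=1) -> order Tablet
  employee Rosa (id=3) -> order Camera
  employee Vic (id=5) -> order Tablet
  employee Hank (id=6) -> order Tablet


4 rows:
Mia, Tablet, 8
Rosa, Camera, 6
Vic, Tablet, 10
Hank, Tablet, 10


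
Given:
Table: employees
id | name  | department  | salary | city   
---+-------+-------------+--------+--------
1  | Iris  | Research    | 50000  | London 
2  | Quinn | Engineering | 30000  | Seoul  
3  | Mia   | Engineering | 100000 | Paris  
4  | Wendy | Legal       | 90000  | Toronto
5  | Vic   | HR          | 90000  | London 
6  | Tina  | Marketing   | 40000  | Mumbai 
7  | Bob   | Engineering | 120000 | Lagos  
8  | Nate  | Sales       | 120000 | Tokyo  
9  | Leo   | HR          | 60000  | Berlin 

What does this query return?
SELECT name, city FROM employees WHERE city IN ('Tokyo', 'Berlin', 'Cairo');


Filtering: city IN ('Tokyo', 'Berlin', 'Cairo')
Matching: 2 rows

2 rows:
Nate, Tokyo
Leo, Berlin


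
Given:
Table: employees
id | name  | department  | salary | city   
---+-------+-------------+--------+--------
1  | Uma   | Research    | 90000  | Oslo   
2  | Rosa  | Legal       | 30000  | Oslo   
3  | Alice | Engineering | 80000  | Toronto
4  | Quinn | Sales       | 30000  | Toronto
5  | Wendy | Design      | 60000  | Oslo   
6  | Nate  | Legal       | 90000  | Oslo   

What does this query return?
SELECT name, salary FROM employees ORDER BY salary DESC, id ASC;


Sorting by salary DESC, then id ASC for ties

6 rows:
Uma, 90000
Nate, 90000
Alice, 80000
Wendy, 60000
Rosa, 30000
Quinn, 30000


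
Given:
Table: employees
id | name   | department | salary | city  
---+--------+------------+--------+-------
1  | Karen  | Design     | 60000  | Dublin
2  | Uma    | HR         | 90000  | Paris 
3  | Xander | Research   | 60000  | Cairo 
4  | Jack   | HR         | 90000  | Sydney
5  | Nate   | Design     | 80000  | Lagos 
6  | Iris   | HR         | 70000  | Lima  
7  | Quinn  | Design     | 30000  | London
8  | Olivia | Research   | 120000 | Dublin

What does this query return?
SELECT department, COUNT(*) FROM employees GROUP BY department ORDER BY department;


Assigning each row to its department group:
  Karen -> Design
  Uma -> HR
  Xander -> Research
  Jack -> HR
  Nate -> Design
  Iris -> HR
  Quinn -> Design
  Olivia -> Research


3 groups:
Design, 3
HR, 3
Research, 2


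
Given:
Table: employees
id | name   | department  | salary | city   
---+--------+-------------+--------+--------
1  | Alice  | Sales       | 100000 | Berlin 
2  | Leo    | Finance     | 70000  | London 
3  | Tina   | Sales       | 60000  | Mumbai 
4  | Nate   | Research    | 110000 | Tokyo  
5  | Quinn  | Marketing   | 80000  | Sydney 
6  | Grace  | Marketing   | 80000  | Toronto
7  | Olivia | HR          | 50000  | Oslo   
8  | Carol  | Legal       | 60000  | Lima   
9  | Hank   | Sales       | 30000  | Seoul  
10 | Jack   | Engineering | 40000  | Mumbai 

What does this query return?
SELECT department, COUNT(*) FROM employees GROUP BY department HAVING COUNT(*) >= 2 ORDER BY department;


Groups with count >= 2:
  Marketing: 2 -> PASS
  Sales: 3 -> PASS
  Engineering: 1 -> filtered out
  Finance: 1 -> filtered out
  HR: 1 -> filtered out
  Legal: 1 -> filtered out
  Research: 1 -> filtered out


2 groups:
Marketing, 2
Sales, 3


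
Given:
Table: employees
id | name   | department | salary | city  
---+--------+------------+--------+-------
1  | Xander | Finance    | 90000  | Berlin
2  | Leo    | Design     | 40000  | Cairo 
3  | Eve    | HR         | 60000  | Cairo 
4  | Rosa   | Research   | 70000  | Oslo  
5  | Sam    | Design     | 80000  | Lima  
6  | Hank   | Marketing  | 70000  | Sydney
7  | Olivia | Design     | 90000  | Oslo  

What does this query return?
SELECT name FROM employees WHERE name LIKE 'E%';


LIKE 'E%' matches names starting with 'E'
Matching: 1

1 rows:
Eve


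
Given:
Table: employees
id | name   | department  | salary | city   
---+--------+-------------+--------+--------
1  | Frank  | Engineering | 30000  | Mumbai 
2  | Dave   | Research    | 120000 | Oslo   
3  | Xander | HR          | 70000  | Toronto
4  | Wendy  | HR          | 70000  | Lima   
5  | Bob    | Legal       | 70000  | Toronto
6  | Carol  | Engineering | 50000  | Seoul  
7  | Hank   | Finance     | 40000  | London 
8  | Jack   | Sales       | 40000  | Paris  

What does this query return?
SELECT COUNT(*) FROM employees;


COUNT(*) counts all rows

8


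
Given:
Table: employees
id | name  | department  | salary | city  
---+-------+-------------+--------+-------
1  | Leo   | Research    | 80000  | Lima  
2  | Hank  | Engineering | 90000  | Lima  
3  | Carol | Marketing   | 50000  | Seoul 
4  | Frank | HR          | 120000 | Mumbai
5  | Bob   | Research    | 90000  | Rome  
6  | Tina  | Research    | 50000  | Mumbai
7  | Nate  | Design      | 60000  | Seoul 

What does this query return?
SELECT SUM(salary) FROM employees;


SUM(salary) = 80000 + 90000 + 50000 + 120000 + 90000 + 50000 + 60000 = 540000

540000


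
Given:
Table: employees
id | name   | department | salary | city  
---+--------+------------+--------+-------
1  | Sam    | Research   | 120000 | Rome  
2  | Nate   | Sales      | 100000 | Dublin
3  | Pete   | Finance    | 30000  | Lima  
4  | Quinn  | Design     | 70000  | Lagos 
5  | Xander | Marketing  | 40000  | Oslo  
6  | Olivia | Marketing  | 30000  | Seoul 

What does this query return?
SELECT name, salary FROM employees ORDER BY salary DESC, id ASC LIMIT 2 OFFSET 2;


Sort by salary DESC (id ASC tiebreak), then skip 2 and take 2
Rows 3 through 4

2 rows:
Quinn, 70000
Xander, 40000


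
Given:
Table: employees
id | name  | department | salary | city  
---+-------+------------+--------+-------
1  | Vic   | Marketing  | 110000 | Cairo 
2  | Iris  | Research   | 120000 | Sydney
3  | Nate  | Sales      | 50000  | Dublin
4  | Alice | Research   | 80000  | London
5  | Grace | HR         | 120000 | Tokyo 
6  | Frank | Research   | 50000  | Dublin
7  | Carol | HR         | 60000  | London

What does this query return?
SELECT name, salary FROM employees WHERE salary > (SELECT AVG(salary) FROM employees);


Subquery: AVG(salary) = 84285.71
Filtering: salary > 84285.71
  Vic (110000) -> MATCH
  Iris (120000) -> MATCH
  Grace (120000) -> MATCH


3 rows:
Vic, 110000
Iris, 120000
Grace, 120000


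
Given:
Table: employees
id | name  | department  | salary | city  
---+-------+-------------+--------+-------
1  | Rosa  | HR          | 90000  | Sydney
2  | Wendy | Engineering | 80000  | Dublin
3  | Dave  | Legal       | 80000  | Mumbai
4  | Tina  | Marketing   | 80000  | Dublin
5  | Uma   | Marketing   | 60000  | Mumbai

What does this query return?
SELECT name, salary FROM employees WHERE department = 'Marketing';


Filtering: department = 'Marketing'
Matching rows: 2

2 rows:
Tina, 80000
Uma, 60000


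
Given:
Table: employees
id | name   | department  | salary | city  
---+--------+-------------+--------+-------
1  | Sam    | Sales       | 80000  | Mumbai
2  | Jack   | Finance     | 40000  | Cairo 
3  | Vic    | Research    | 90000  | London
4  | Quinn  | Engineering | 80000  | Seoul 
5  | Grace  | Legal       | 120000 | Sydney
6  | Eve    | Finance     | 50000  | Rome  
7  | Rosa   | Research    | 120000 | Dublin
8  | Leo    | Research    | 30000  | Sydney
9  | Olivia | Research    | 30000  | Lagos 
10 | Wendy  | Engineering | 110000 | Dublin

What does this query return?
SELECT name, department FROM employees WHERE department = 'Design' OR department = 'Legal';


Filtering: department = 'Design' OR 'Legal'
Matching: 1 rows

1 rows:
Grace, Legal


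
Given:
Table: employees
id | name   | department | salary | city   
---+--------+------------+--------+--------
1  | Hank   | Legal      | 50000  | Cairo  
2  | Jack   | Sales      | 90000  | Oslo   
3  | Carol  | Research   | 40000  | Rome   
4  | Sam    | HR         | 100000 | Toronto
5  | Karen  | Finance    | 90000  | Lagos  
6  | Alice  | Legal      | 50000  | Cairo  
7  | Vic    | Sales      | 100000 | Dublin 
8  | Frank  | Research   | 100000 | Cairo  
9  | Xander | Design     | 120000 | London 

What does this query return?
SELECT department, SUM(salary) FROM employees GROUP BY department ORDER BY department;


Summing salary within each department:
  Design: 120000 = 120000
  Finance: 90000 = 90000
  HR: 100000 = 100000
  Legal: 50000 + 50000 = 100000
  Research: 40000 + 100000 = 140000
  Sales: 90000 + 100000 = 190000


6 groups:
Design, 120000
Finance, 90000
HR, 100000
Legal, 100000
Research, 140000
Sales, 190000


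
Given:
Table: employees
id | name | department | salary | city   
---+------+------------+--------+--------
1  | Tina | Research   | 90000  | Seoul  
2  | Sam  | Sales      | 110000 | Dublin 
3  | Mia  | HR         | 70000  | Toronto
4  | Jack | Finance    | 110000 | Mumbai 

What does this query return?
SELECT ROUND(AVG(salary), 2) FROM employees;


SUM(salary) = 380000
COUNT = 4
ROUND(AVG, 2) = ROUND(380000 / 4, 2) = 95000.0

95000.0


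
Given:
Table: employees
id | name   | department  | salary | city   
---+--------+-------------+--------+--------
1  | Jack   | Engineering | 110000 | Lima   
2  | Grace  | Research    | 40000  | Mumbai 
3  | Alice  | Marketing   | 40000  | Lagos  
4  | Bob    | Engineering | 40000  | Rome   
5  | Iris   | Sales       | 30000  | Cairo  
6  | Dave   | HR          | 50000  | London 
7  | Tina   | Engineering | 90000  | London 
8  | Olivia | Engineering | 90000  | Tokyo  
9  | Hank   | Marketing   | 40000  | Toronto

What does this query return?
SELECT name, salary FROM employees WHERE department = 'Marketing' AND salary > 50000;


Filtering: department = 'Marketing' AND salary > 50000
Matching: 0 rows

Empty result set (0 rows)


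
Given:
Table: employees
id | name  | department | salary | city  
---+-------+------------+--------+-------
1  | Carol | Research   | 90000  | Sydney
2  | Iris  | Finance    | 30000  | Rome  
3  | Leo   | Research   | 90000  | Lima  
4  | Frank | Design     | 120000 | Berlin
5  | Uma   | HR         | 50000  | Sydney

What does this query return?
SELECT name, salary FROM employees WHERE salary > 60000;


Filtering: salary > 60000
Matching: 3 rows

3 rows:
Carol, 90000
Leo, 90000
Frank, 120000


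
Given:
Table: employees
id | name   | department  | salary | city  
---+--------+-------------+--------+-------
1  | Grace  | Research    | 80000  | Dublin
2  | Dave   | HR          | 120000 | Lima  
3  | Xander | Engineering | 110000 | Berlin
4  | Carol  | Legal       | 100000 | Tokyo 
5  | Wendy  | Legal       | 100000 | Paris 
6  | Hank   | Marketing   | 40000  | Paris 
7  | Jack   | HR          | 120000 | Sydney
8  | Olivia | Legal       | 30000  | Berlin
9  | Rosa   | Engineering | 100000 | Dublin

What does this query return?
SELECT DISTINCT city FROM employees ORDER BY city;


All 'city' values (row order): Dublin, Lima, Berlin, Tokyo, Paris, Paris, Sydney, Berlin, Dublin
Removing duplicates leaves 6 unique value(s).

6 values:
Berlin
Dublin
Lima
Paris
Sydney
Tokyo


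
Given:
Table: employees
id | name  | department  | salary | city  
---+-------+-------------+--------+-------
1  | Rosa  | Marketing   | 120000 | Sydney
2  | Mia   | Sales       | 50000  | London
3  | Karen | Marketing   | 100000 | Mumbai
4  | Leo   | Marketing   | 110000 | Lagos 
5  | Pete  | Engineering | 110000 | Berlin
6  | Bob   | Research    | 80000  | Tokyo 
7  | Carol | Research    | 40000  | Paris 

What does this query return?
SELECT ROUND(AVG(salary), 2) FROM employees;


SUM(salary) = 610000
COUNT = 7
ROUND(AVG, 2) = ROUND(610000 / 7, 2) = 87142.86

87142.86


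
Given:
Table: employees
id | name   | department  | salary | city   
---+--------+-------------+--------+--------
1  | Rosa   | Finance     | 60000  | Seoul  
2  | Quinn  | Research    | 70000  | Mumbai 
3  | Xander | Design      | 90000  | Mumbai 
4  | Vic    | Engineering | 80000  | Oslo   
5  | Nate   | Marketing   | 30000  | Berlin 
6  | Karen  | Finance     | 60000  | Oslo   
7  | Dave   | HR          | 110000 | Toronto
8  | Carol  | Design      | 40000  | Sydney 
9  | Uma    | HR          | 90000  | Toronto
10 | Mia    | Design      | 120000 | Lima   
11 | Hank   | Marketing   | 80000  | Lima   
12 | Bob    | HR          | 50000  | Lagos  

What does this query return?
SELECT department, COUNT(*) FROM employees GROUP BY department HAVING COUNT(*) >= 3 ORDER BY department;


Groups with count >= 3:
  Design: 3 -> PASS
  HR: 3 -> PASS
  Engineering: 1 -> filtered out
  Finance: 2 -> filtered out
  Marketing: 2 -> filtered out
  Research: 1 -> filtered out


2 groups:
Design, 3
HR, 3


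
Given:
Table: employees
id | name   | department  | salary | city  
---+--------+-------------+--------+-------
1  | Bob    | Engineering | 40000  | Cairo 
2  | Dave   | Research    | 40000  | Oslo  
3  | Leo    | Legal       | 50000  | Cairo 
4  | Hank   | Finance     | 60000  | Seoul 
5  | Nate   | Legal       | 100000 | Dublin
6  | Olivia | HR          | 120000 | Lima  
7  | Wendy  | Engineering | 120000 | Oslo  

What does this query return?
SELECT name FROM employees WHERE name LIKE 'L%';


LIKE 'L%' matches names starting with 'L'
Matching: 1

1 rows:
Leo


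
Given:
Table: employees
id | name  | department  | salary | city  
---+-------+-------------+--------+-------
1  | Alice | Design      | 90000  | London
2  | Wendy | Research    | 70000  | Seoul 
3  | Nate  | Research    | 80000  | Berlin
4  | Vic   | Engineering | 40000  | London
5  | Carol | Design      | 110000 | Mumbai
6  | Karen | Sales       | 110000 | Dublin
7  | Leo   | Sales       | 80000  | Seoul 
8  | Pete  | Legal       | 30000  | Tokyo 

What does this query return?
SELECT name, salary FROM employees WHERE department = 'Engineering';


Filtering: department = 'Engineering'
Matching rows: 1

1 rows:
Vic, 40000


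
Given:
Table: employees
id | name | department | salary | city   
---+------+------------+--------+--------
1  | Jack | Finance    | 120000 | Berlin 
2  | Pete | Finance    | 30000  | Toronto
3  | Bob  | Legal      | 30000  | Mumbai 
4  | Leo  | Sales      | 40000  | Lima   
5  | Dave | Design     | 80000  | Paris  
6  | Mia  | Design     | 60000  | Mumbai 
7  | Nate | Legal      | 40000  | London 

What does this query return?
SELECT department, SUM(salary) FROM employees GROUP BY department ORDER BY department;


Summing salary within each department:
  Design: 80000 + 60000 = 140000
  Finance: 120000 + 30000 = 150000
  Legal: 30000 + 40000 = 70000
  Sales: 40000 = 40000


4 groups:
Design, 140000
Finance, 150000
Legal, 70000
Sales, 40000


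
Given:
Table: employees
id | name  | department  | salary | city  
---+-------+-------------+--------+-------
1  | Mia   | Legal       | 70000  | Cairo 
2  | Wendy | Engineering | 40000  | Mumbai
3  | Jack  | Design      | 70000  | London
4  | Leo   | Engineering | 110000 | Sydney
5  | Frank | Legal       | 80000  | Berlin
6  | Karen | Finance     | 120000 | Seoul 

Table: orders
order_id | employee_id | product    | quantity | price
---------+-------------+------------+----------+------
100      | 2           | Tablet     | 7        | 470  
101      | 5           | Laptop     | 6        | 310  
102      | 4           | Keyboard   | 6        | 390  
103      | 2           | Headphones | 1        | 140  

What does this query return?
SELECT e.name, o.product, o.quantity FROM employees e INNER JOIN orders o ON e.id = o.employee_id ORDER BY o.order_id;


Joining employees.id = orders.employee_id:
  employee Wendy (id=2) -> order Tablet
  employee Frank (id=5) -> order Laptop
  employee Leo (id=4) -> order Keyboard
  employee Wendy (id=2) -> order Headphones


4 rows:
Wendy, Tablet, 7
Frank, Laptop, 6
Leo, Keyboard, 6
Wendy, Headphones, 1


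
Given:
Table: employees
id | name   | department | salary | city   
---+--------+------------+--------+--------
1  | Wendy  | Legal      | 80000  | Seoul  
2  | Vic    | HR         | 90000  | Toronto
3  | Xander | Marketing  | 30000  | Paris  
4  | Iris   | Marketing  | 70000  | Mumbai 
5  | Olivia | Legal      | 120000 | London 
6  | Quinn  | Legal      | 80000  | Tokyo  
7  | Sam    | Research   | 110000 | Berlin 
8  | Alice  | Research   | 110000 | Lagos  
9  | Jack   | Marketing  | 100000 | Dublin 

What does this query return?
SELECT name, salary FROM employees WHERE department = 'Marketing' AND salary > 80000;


Filtering: department = 'Marketing' AND salary > 80000
Matching: 1 rows

1 rows:
Jack, 100000


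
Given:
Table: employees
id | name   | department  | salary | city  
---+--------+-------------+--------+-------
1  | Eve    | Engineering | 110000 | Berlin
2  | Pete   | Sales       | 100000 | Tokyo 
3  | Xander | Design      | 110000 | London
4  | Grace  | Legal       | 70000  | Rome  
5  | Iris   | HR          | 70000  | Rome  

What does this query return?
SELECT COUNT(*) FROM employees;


COUNT(*) counts all rows

5


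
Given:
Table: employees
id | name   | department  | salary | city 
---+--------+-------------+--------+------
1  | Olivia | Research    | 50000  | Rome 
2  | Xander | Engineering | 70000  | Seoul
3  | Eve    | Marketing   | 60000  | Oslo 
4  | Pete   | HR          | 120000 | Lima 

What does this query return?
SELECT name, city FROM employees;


Projecting columns: name, city

4 rows:
Olivia, Rome
Xander, Seoul
Eve, Oslo
Pete, Lima


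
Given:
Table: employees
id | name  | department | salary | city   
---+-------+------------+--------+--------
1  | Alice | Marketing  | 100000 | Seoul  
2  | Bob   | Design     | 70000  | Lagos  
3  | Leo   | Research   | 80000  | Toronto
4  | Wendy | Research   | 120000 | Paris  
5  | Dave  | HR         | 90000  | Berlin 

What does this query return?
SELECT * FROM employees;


SELECT * returns all 5 rows with all columns

5 rows:
1, Alice, Marketing, 100000, Seoul
2, Bob, Design, 70000, Lagos
3, Leo, Research, 80000, Toronto
4, Wendy, Research, 120000, Paris
5, Dave, HR, 90000, Berlin


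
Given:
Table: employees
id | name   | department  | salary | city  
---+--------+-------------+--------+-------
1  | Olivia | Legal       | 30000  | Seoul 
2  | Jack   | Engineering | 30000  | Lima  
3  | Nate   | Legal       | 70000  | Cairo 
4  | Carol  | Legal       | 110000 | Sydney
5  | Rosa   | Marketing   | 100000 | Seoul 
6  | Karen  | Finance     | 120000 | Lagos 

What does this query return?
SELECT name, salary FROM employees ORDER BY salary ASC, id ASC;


Sorting by salary ASC, then id ASC for ties

6 rows:
Olivia, 30000
Jack, 30000
Nate, 70000
Rosa, 100000
Carol, 110000
Karen, 120000


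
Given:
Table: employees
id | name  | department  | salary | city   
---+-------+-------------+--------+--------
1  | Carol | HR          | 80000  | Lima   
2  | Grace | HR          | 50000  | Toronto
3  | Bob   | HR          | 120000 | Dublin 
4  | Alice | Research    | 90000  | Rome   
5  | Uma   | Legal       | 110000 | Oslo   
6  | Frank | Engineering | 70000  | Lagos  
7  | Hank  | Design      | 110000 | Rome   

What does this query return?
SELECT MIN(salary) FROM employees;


Salaries: 80000, 50000, 120000, 90000, 110000, 70000, 110000
MIN = 50000

50000


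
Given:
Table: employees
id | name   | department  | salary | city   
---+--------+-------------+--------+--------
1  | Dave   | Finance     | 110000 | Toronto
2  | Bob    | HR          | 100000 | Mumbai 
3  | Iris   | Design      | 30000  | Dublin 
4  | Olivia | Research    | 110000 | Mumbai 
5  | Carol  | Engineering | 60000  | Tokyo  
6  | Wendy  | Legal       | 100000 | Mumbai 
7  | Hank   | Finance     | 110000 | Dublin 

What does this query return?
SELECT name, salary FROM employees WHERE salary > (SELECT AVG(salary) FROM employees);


Subquery: AVG(salary) = 88571.43
Filtering: salary > 88571.43
  Dave (110000) -> MATCH
  Bob (100000) -> MATCH
  Olivia (110000) -> MATCH
  Wendy (100000) -> MATCH
  Hank (110000) -> MATCH


5 rows:
Dave, 110000
Bob, 100000
Olivia, 110000
Wendy, 100000
Hank, 110000


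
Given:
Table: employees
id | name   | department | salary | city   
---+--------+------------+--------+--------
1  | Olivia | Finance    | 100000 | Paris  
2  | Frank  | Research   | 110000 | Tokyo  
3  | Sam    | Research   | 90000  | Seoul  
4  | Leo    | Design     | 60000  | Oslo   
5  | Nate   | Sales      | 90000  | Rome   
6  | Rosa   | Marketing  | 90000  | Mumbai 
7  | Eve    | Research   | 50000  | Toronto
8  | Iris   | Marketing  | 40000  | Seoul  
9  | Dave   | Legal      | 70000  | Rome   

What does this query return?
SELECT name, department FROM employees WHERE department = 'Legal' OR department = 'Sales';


Filtering: department = 'Legal' OR 'Sales'
Matching: 2 rows

2 rows:
Nate, Sales
Dave, Legal


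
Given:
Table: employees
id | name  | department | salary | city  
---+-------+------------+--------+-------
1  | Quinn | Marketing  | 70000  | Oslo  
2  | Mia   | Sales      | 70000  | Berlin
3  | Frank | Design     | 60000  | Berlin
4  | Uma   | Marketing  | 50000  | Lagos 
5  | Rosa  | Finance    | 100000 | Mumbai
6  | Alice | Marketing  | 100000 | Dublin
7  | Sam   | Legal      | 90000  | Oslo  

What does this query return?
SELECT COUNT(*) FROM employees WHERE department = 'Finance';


Counting rows where department = 'Finance'
  Rosa -> MATCH


1


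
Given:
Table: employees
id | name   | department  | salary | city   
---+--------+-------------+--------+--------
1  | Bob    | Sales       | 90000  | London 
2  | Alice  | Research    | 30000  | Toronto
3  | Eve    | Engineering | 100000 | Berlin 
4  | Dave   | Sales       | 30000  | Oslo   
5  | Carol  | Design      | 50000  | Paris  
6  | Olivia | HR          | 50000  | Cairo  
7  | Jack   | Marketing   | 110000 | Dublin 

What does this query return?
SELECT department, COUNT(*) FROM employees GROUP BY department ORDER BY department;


Assigning each row to its department group:
  Bob -> Sales
  Alice -> Research
  Eve -> Engineering
  Dave -> Sales
  Carol -> Design
  Olivia -> HR
  Jack -> Marketing


6 groups:
Design, 1
Engineering, 1
HR, 1
Marketing, 1
Research, 1
Sales, 2


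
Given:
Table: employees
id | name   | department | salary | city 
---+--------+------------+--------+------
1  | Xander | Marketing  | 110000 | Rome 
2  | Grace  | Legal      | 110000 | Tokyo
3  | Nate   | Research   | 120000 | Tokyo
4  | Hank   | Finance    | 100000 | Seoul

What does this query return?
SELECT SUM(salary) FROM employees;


SUM(salary) = 110000 + 110000 + 120000 + 100000 = 440000

440000


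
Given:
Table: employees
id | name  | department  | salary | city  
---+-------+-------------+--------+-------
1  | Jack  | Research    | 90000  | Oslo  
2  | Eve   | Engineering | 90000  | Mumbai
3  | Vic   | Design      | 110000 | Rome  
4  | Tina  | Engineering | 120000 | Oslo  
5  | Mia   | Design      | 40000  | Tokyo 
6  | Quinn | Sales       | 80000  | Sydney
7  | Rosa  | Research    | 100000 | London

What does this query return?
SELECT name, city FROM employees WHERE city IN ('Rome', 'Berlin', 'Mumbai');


Filtering: city IN ('Rome', 'Berlin', 'Mumbai')
Matching: 2 rows

2 rows:
Eve, Mumbai
Vic, Rome


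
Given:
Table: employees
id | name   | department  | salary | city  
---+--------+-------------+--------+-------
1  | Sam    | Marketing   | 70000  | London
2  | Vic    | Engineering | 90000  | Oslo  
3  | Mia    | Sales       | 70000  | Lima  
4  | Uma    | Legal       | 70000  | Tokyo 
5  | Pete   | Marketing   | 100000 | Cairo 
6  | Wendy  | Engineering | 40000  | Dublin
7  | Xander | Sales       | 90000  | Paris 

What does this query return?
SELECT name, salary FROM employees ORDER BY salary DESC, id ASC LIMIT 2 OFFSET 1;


Sort by salary DESC (id ASC tiebreak), then skip 1 and take 2
Rows 2 through 3

2 rows:
Vic, 90000
Xander, 90000


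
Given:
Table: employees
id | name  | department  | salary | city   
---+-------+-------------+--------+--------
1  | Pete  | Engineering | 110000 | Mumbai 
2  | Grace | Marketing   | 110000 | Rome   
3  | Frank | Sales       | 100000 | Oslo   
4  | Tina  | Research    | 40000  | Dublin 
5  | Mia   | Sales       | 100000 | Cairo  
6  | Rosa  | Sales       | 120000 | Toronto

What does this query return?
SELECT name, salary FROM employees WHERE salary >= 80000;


Filtering: salary >= 80000
Matching: 5 rows

5 rows:
Pete, 110000
Grace, 110000
Frank, 100000
Mia, 100000
Rosa, 120000


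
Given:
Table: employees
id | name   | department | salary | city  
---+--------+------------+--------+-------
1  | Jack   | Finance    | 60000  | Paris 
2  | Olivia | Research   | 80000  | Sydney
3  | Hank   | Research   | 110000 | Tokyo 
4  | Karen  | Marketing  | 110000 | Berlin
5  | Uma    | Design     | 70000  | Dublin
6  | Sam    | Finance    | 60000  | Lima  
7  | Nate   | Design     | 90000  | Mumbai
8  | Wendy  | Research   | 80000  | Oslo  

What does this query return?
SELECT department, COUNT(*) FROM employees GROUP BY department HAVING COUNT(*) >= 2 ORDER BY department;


Groups with count >= 2:
  Design: 2 -> PASS
  Finance: 2 -> PASS
  Research: 3 -> PASS
  Marketing: 1 -> filtered out


3 groups:
Design, 2
Finance, 2
Research, 3


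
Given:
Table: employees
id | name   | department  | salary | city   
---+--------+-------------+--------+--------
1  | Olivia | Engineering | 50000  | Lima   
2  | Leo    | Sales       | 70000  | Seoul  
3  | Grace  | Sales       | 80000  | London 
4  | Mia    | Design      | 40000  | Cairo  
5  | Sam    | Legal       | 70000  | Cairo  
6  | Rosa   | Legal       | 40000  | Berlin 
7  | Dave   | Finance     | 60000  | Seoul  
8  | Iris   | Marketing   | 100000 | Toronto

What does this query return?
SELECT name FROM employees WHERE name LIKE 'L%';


LIKE 'L%' matches names starting with 'L'
Matching: 1

1 rows:
Leo


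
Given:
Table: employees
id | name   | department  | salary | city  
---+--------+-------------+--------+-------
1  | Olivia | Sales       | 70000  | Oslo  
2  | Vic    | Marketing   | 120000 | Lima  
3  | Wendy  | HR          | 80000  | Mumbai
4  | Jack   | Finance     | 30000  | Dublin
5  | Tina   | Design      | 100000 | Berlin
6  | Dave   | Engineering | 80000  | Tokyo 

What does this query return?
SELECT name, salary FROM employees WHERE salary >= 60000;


Filtering: salary >= 60000
Matching: 5 rows

5 rows:
Olivia, 70000
Vic, 120000
Wendy, 80000
Tina, 100000
Dave, 80000


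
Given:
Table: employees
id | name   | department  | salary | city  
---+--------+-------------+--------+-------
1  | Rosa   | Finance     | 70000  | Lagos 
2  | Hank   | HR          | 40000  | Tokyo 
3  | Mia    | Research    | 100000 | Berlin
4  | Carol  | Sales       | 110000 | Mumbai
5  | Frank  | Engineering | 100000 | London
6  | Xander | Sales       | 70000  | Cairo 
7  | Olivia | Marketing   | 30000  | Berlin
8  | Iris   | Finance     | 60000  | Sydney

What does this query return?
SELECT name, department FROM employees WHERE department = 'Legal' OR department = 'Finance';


Filtering: department = 'Legal' OR 'Finance'
Matching: 2 rows

2 rows:
Rosa, Finance
Iris, Finance


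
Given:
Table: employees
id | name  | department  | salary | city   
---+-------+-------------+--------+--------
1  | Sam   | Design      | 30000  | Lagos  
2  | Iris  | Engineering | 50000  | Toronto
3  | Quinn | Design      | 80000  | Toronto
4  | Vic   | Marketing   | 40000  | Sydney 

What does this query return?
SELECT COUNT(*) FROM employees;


COUNT(*) counts all rows

4


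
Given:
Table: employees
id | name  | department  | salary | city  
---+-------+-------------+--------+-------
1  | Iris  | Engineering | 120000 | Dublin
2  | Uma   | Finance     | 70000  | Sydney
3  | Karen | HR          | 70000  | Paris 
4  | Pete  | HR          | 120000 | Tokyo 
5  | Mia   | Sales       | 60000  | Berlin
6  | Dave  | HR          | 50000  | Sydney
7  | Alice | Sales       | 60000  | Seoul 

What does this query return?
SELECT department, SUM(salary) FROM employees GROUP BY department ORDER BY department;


Summing salary within each department:
  Engineering: 120000 = 120000
  Finance: 70000 = 70000
  HR: 70000 + 120000 + 50000 = 240000
  Sales: 60000 + 60000 = 120000


4 groups:
Engineering, 120000
Finance, 70000
HR, 240000
Sales, 120000


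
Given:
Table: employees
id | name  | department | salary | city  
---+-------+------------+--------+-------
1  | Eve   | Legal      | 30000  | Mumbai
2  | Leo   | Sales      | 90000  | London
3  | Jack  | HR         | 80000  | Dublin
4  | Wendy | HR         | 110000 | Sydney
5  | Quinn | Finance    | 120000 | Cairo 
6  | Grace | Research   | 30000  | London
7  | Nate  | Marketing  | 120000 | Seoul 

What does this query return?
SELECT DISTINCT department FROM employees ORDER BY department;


All 'department' values (row order): Legal, Sales, HR, HR, Finance, Research, Marketing
Removing duplicates leaves 6 unique value(s).

6 values:
Finance
HR
Legal
Marketing
Research
Sales


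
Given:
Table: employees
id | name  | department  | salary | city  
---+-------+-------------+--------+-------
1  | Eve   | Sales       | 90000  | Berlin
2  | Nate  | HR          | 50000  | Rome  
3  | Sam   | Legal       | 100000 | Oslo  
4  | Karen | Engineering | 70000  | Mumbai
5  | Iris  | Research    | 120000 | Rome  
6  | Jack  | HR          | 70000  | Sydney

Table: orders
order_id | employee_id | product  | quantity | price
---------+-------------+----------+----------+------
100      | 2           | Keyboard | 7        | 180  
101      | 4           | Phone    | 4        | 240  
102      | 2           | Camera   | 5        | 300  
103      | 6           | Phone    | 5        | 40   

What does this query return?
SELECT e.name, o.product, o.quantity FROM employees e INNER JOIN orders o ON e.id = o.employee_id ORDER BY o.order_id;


Joining employees.id = orders.employee_id:
  employee Nate (id=2) -> order Keyboard
  employee Karen (id=4) -> order Phone
  employee Nate (id=2) -> order Camera
  employee Jack (id=6) -> order Phone


4 rows:
Nate, Keyboard, 7
Karen, Phone, 4
Nate, Camera, 5
Jack, Phone, 5


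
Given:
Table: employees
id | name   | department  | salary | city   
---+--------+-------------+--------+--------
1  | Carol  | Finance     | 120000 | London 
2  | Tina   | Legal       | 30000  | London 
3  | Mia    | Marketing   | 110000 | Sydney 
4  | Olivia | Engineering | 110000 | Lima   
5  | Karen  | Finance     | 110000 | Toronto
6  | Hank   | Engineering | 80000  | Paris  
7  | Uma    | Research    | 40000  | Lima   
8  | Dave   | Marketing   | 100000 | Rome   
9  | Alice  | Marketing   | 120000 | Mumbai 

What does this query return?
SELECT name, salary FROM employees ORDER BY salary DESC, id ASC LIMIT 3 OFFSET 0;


Sort by salary DESC (id ASC tiebreak), then skip 0 and take 3
Rows 1 through 3

3 rows:
Carol, 120000
Alice, 120000
Mia, 110000


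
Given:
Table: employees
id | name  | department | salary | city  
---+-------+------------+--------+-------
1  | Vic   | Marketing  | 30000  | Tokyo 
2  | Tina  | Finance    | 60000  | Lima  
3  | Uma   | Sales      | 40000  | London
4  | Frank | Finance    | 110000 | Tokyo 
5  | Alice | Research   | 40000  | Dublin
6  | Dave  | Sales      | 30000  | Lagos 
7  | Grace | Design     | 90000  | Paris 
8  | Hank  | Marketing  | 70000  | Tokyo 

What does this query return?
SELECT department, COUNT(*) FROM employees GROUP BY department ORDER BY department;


Assigning each row to its department group:
  Vic -> Marketing
  Tina -> Finance
  Uma -> Sales
  Frank -> Finance
  Alice -> Research
  Dave -> Sales
  Grace -> Design
  Hank -> Marketing


5 groups:
Design, 1
Finance, 2
Marketing, 2
Research, 1
Sales, 2


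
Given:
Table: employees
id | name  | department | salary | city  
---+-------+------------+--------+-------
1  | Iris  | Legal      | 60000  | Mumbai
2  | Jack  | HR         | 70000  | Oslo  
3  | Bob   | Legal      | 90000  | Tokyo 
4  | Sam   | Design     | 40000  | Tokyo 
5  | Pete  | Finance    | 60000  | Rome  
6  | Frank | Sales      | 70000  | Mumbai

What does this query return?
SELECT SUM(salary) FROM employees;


SUM(salary) = 60000 + 70000 + 90000 + 40000 + 60000 + 70000 = 390000

390000


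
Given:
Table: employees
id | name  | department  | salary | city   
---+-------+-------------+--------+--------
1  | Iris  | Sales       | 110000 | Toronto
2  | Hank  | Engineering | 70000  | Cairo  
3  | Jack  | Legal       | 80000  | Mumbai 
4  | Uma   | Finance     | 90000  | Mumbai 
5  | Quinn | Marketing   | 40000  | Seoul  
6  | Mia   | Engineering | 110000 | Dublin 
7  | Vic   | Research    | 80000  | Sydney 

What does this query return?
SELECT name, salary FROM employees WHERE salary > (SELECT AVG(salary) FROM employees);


Subquery: AVG(salary) = 82857.14
Filtering: salary > 82857.14
  Iris (110000) -> MATCH
  Uma (90000) -> MATCH
  Mia (110000) -> MATCH


3 rows:
Iris, 110000
Uma, 90000
Mia, 110000


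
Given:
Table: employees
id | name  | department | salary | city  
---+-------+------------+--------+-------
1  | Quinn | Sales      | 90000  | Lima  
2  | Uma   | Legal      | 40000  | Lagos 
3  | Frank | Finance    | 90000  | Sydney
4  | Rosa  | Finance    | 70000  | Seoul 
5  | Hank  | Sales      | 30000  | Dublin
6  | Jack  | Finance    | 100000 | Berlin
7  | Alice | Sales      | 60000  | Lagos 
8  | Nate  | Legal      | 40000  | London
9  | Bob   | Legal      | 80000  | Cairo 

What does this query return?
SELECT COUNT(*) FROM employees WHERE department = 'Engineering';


Counting rows where department = 'Engineering'


0


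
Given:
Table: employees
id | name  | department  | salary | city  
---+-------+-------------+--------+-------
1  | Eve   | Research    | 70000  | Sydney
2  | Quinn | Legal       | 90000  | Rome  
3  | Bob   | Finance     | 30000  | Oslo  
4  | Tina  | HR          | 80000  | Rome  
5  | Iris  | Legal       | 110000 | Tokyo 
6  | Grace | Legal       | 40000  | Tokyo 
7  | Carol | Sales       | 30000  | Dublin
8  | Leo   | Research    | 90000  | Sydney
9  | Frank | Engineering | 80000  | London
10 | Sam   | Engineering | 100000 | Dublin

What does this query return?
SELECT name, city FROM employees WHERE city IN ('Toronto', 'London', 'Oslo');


Filtering: city IN ('Toronto', 'London', 'Oslo')
Matching: 2 rows

2 rows:
Bob, Oslo
Frank, London


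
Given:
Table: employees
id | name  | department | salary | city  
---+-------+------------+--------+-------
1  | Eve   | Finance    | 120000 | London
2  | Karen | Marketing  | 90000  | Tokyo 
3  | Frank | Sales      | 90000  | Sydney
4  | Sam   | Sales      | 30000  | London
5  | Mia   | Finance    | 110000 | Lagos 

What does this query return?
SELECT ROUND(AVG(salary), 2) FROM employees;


SUM(salary) = 440000
COUNT = 5
ROUND(AVG, 2) = ROUND(440000 / 5, 2) = 88000.0

88000.0


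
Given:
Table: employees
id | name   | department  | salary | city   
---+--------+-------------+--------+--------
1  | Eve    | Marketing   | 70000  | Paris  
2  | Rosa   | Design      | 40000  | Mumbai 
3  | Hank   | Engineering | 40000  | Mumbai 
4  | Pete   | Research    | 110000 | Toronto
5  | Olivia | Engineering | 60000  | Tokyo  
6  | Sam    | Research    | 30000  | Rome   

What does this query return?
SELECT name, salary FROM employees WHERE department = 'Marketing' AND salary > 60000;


Filtering: department = 'Marketing' AND salary > 60000
Matching: 1 rows

1 rows:
Eve, 70000


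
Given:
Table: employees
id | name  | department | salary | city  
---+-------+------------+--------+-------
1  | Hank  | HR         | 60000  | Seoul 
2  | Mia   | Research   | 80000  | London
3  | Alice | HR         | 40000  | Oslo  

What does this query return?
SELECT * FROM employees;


SELECT * returns all 3 rows with all columns

3 rows:
1, Hank, HR, 60000, Seoul
2, Mia, Research, 80000, London
3, Alice, HR, 40000, Oslo


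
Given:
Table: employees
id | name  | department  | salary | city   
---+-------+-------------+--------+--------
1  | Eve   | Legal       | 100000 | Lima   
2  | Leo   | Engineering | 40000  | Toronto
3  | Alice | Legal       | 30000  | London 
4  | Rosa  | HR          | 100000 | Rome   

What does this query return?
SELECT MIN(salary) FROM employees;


Salaries: 100000, 40000, 30000, 100000
MIN = 30000

30000


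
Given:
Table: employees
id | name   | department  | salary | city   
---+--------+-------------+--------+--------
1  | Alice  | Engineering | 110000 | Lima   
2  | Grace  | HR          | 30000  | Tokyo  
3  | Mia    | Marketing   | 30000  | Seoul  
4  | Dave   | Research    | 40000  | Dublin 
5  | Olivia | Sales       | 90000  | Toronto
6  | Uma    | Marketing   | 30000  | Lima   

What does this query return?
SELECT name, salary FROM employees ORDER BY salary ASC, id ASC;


Sorting by salary ASC, then id ASC for ties

6 rows:
Grace, 30000
Mia, 30000
Uma, 30000
Dave, 40000
Olivia, 90000
Alice, 110000


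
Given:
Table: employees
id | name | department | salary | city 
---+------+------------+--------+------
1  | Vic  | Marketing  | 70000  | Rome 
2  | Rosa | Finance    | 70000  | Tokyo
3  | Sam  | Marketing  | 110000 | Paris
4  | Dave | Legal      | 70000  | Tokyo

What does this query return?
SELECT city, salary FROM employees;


Projecting columns: city, salary

4 rows:
Rome, 70000
Tokyo, 70000
Paris, 110000
Tokyo, 70000


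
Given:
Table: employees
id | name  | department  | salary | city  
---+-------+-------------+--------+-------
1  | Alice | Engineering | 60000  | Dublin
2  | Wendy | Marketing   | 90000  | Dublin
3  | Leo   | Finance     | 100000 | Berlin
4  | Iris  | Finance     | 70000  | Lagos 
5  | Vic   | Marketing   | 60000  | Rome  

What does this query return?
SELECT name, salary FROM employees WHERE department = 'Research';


Filtering: department = 'Research'
Matching rows: 0

Empty result set (0 rows)


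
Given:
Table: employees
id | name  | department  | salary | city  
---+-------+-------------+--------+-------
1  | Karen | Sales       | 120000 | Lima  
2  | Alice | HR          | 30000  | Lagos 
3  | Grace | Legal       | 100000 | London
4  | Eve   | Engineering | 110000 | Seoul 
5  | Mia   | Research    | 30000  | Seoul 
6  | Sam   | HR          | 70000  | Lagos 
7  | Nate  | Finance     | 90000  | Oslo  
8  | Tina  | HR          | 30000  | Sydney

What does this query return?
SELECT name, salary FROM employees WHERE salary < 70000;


Filtering: salary < 70000
Matching: 3 rows

3 rows:
Alice, 30000
Mia, 30000
Tina, 30000


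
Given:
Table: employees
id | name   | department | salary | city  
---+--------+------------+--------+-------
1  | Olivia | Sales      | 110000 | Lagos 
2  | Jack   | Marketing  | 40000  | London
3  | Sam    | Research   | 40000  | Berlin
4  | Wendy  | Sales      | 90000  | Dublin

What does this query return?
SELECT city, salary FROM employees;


Projecting columns: city, salary

4 rows:
Lagos, 110000
London, 40000
Berlin, 40000
Dublin, 90000
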